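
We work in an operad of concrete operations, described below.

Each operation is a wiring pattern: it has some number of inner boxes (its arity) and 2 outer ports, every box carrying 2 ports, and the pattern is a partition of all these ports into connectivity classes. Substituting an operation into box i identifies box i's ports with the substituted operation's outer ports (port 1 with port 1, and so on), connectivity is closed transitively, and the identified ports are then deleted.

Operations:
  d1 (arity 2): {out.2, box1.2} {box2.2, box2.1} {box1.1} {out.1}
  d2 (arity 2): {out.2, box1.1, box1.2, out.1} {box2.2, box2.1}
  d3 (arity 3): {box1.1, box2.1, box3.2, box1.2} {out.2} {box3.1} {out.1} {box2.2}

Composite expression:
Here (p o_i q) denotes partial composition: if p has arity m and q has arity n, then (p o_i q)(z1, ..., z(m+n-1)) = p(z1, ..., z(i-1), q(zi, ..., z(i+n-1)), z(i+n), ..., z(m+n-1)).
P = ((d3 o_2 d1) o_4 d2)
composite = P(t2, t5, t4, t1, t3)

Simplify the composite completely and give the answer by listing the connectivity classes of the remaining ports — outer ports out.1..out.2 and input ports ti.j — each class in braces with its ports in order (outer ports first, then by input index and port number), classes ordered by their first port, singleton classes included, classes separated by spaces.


{out.1} {out.2} {t1.1, t1.2, t2.1, t2.2} {t3.1, t3.2} {t4.1, t4.2} {t5.1} {t5.2}

Treat the ports identified at d3 as solder joints: merge, then drop.
d1 over (t5, t4) gives {out.1} {out.2, t5.2} {t4.1, t4.2} {t5.1}, out.j being that stage's outer ports
d2 over (t1, t3) gives {out.1, out.2, t1.1, t1.2} {t3.1, t3.2}, out.j being that stage's outer ports
d3 over (t2, t5, t4, t1, t3) gives {out.1} {out.2} {t1.1, t1.2, t2.1, t2.2} {t3.1, t3.2} {t4.1, t4.2} {t5.1} {t5.2}, out.j being that stage's outer ports


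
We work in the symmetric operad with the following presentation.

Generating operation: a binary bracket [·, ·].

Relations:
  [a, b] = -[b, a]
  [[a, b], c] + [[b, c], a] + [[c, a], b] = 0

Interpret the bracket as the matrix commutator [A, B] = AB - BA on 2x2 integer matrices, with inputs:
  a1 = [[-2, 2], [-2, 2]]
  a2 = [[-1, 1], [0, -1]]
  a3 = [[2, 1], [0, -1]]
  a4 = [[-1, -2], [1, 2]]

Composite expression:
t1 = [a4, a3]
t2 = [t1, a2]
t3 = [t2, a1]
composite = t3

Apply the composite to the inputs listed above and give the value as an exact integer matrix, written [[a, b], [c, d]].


[a4, a3] = [[-1, 3], [3, 1]]
[[a4, a3], a2] = [[-3, -2], [0, 3]]
[[[a4, a3], a2], a1] = [[4, -20], [-12, -4]]

[[4, -20], [-12, -4]]


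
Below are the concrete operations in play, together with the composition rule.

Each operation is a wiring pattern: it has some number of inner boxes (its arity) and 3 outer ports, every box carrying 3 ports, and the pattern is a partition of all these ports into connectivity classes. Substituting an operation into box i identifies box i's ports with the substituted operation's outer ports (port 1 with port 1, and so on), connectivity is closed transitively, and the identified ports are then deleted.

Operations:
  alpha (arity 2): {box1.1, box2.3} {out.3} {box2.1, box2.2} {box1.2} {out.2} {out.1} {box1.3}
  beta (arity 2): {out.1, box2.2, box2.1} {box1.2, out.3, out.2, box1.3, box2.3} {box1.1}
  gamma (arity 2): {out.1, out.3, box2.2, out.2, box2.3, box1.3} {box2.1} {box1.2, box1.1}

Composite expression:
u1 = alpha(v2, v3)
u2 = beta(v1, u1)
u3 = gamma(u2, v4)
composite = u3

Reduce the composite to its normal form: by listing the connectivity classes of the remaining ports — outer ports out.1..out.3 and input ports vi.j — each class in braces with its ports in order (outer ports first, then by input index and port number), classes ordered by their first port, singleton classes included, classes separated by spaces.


{out.1, out.2, out.3, v1.2, v1.3, v4.2, v4.3} {v1.1} {v2.1, v3.3} {v2.2} {v2.3} {v3.1, v3.2} {v4.1}

Two ports join when wires chain via gamma-identified ports.
through alpha, on inputs (v2, v3): {out.1} {out.2} {out.3} {v2.1, v3.3} {v2.2} {v2.3} {v3.1, v3.2} (out.j = stage outer ports)
through beta, on inputs (v1, v2, v3): {out.1} {out.2, out.3, v1.2, v1.3} {v1.1} {v2.1, v3.3} {v2.2} {v2.3} {v3.1, v3.2} (out.j = stage outer ports)
through gamma, on inputs (v1, v2, v3, v4): {out.1, out.2, out.3, v1.2, v1.3, v4.2, v4.3} {v1.1} {v2.1, v3.3} {v2.2} {v2.3} {v3.1, v3.2} {v4.1} (out.j = stage outer ports)


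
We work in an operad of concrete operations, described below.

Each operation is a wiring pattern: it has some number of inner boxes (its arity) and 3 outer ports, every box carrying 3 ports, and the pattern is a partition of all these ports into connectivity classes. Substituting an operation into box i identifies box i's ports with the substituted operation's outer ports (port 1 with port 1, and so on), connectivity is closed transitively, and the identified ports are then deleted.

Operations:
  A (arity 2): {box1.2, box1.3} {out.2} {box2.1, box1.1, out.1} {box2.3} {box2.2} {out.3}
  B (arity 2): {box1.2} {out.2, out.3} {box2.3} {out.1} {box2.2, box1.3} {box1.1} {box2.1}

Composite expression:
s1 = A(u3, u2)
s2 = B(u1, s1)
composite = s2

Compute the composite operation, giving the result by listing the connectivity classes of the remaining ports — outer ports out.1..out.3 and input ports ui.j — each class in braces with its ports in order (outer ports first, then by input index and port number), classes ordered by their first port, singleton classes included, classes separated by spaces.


{out.1} {out.2, out.3} {u1.1} {u1.2} {u1.3} {u2.1, u3.1} {u2.2} {u2.3} {u3.2, u3.3}


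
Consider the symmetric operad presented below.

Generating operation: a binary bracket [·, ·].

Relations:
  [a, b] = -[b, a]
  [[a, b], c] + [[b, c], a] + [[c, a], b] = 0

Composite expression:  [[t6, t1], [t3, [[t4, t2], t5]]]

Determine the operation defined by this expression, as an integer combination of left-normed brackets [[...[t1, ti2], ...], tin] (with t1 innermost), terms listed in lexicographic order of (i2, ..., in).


-[[[[[t1, t6], t2], t4], t5], t3] + [[[[[t1, t6], t3], t2], t4], t5] - [[[[[t1, t6], t3], t4], t2], t5] - [[[[[t1, t6], t3], t5], t2], t4] + [[[[[t1, t6], t3], t5], t4], t2] + [[[[[t1, t6], t4], t2], t5], t3] + [[[[[t1, t6], t5], t2], t4], t3] - [[[[[t1, t6], t5], t4], t2], t3]

Skip Jacobi rewriting: expand, keep t1-initial words, read off terms.
Composite bracket: [[t6, t1], [t3, [[t4, t2], t5]]]
Full expansion: 32 signed words from ab - ba (2^5 = 32).
Words beginning with t1 determine it all:
  t1t6t2t4t5t3 appears with sign -1, giving the term -[[[[[t1, t6], t2], t4], t5], t3]
  t1t6t3t2t4t5 appears with sign +1, giving the term +[[[[[t1, t6], t3], t2], t4], t5]
  t1t6t3t4t2t5 appears with sign -1, giving the term -[[[[[t1, t6], t3], t4], t2], t5]
  t1t6t3t5t2t4 appears with sign -1, giving the term -[[[[[t1, t6], t3], t5], t2], t4]
  t1t6t3t5t4t2 appears with sign +1, giving the term +[[[[[t1, t6], t3], t5], t4], t2]
  t1t6t4t2t5t3 appears with sign +1, giving the term +[[[[[t1, t6], t4], t2], t5], t3]
  t1t6t5t2t4t3 appears with sign +1, giving the term +[[[[[t1, t6], t5], t2], t4], t3]
  t1t6t5t4t2t3 appears with sign -1, giving the term -[[[[[t1, t6], t5], t4], t2], t3]


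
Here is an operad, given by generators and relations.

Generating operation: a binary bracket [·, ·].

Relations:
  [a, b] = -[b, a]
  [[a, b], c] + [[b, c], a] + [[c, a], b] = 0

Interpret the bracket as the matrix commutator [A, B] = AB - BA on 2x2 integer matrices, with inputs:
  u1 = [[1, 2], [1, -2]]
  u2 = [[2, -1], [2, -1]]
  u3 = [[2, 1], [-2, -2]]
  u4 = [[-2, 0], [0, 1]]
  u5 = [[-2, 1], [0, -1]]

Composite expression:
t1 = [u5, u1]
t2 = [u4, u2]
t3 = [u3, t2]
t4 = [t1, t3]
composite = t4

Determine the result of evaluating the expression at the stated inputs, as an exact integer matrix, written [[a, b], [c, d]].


[[108, 144], [72, -108]]

[u5, u1] = [[1, -5], [1, -1]]
[u4, u2] = [[0, 3], [6, 0]]
[u3, [u4, u2]] = [[12, 12], [-24, -12]]
[[u5, u1], [u3, [u4, u2]]] = [[108, 144], [72, -108]]


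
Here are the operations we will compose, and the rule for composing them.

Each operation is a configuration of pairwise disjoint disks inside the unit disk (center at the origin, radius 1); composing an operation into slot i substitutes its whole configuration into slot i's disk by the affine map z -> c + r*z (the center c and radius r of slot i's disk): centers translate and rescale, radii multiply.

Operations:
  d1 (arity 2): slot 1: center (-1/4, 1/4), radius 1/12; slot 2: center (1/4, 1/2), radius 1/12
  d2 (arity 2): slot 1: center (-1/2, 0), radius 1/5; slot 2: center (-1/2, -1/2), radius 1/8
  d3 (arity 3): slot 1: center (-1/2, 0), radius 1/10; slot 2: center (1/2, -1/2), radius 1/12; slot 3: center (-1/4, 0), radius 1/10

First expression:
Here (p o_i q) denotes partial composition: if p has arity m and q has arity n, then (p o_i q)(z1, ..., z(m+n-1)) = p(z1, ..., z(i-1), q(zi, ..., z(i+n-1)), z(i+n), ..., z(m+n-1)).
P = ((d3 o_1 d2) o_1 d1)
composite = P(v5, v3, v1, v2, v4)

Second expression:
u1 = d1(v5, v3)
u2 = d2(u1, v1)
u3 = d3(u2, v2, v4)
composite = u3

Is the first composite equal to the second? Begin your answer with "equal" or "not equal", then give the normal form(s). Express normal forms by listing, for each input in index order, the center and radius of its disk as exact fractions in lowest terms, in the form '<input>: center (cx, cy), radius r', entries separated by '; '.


The first expression reduces to v1: center (-11/20, -1/20), radius 1/80; v2: center (1/2, -1/2), radius 1/12; v3: center (-109/200, 1/100), radius 1/600; v4: center (-1/4, 0), radius 1/10; v5: center (-111/200, 1/200), radius 1/600
The second expression reduces to v1: center (-11/20, -1/20), radius 1/80; v2: center (1/2, -1/2), radius 1/12; v3: center (-109/200, 1/100), radius 1/600; v4: center (-1/4, 0), radius 1/10; v5: center (-111/200, 1/200), radius 1/600
One common form — equal.

equal; both compose to v1: center (-11/20, -1/20), radius 1/80; v2: center (1/2, -1/2), radius 1/12; v3: center (-109/200, 1/100), radius 1/600; v4: center (-1/4, 0), radius 1/10; v5: center (-111/200, 1/200), radius 1/600


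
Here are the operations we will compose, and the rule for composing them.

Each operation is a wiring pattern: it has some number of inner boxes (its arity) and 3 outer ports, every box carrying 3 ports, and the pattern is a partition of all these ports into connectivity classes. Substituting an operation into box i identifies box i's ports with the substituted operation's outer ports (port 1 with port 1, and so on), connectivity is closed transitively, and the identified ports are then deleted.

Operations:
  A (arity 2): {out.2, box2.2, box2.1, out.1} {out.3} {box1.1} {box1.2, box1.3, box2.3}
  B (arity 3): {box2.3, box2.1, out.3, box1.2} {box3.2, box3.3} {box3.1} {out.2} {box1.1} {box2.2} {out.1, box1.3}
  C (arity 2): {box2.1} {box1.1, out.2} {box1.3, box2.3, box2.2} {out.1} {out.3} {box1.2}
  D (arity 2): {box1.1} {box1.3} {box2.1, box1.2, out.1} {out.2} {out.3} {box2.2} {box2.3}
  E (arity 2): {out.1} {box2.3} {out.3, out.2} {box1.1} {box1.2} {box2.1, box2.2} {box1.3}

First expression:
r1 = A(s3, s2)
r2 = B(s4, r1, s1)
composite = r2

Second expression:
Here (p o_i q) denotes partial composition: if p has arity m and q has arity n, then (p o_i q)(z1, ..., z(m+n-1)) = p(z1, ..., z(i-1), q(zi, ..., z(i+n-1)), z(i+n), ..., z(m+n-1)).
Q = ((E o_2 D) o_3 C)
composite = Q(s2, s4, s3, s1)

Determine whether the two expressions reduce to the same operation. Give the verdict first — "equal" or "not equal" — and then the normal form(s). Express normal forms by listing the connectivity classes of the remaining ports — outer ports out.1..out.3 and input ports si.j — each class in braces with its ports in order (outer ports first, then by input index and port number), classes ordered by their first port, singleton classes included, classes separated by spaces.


not equal; first: {out.1, s4.3} {out.2} {out.3, s2.1, s2.2, s4.2} {s1.1} {s1.2, s1.3} {s2.3, s3.2, s3.3} {s3.1} {s4.1}; second: {out.1} {out.2, out.3} {s1.1} {s1.2, s1.3, s3.3} {s2.1} {s2.2} {s2.3} {s3.1} {s3.2} {s4.1} {s4.2} {s4.3}


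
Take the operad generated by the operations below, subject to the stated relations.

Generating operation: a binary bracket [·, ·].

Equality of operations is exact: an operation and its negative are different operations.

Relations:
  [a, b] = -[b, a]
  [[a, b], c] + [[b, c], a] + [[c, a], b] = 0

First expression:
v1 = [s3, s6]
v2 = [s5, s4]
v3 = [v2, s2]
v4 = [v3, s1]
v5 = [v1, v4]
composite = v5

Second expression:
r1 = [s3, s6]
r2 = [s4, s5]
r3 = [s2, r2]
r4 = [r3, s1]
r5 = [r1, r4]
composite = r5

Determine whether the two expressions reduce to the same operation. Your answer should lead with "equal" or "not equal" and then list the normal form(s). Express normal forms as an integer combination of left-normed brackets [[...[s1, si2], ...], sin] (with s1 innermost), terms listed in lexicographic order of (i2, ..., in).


equal: each reduces to [[[[[s1, s2], s4], s5], s3], s6] - [[[[[s1, s2], s4], s5], s6], s3] - [[[[[s1, s2], s5], s4], s3], s6] + [[[[[s1, s2], s5], s4], s6], s3] - [[[[[s1, s4], s5], s2], s3], s6] + [[[[[s1, s4], s5], s2], s6], s3] + [[[[[s1, s5], s4], s2], s3], s6] - [[[[[s1, s5], s4], s2], s6], s3]

The first expression, normalized: [[[[[s1, s2], s4], s5], s3], s6] - [[[[[s1, s2], s4], s5], s6], s3] - [[[[[s1, s2], s5], s4], s3], s6] + [[[[[s1, s2], s5], s4], s6], s3] - [[[[[s1, s4], s5], s2], s3], s6] + [[[[[s1, s4], s5], s2], s6], s3] + [[[[[s1, s5], s4], s2], s3], s6] - [[[[[s1, s5], s4], s2], s6], s3]
The second expression, normalized: [[[[[s1, s2], s4], s5], s3], s6] - [[[[[s1, s2], s4], s5], s6], s3] - [[[[[s1, s2], s5], s4], s3], s6] + [[[[[s1, s2], s5], s4], s6], s3] - [[[[[s1, s4], s5], s2], s3], s6] + [[[[[s1, s4], s5], s2], s6], s3] + [[[[[s1, s5], s4], s2], s3], s6] - [[[[[s1, s5], s4], s2], s6], s3]
Same normal form: equal.


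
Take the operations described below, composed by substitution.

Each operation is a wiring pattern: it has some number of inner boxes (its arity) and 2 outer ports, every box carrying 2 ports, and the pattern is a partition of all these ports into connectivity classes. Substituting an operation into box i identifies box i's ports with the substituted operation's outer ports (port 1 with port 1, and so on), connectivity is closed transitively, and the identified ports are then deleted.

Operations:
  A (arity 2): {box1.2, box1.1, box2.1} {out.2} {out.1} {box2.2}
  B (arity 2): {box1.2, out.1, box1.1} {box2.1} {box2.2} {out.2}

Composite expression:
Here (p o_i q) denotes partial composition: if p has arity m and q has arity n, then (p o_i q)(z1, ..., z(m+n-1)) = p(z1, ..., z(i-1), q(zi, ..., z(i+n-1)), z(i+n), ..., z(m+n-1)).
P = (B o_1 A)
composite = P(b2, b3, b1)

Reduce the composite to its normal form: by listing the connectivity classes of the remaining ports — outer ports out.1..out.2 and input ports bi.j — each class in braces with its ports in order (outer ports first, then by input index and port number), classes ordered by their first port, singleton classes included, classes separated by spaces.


{out.1} {out.2} {b1.1} {b1.2} {b2.1, b2.2, b3.1} {b3.2}

After gluing at B, chains via deleted ports link the b-ports.
stage A: inputs (b2, b3), connectivity {out.1} {out.2} {b2.1, b2.2, b3.1} {b3.2}, out.j its boundary
stage B: inputs (b2, b3, b1), connectivity {out.1} {out.2} {b1.1} {b1.2} {b2.1, b2.2, b3.1} {b3.2}, out.j its boundary


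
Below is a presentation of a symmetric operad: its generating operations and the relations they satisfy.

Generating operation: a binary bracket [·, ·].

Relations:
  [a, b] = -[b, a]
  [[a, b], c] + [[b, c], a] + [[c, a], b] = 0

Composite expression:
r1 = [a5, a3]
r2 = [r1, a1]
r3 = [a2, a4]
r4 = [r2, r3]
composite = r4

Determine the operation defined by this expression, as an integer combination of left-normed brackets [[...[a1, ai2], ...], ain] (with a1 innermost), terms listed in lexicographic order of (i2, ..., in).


[[[[a1, a3], a5], a2], a4] - [[[[a1, a3], a5], a4], a2] - [[[[a1, a5], a3], a2], a4] + [[[[a1, a5], a3], a4], a2]

Expand each bracket as ab - ba; the a1-initial words give the coefficients.
Composite bracket: [[[a5, a3], a1], [a2, a4]]
Applying ab - ba throughout gives 16 signed words (2^4 = 16).
Only words starting with a1 matter:
  a1a3a5a2a4 appears with sign +1, giving the term +[[[[a1, a3], a5], a2], a4]
  a1a3a5a4a2 appears with sign -1, giving the term -[[[[a1, a3], a5], a4], a2]
  a1a5a3a2a4 appears with sign -1, giving the term -[[[[a1, a5], a3], a2], a4]
  a1a5a3a4a2 appears with sign +1, giving the term +[[[[a1, a5], a3], a4], a2]


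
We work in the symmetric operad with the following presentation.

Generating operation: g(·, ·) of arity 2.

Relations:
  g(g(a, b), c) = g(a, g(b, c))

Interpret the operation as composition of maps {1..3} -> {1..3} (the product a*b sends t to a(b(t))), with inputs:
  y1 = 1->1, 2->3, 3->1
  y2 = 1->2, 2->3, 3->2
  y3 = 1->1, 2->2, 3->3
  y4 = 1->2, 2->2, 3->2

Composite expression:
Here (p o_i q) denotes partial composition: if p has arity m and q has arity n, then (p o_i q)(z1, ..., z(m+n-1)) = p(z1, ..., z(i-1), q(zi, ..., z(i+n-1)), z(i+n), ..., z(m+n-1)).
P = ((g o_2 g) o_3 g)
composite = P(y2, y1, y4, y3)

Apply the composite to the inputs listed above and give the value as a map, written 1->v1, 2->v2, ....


1->2, 2->2, 3->2

g(y4, y3) = 1->2, 2->2, 3->2
g(y1, g(y4, y3)) = 1->3, 2->3, 3->3
g(y2, g(y1, g(y4, y3))) = 1->2, 2->2, 3->2


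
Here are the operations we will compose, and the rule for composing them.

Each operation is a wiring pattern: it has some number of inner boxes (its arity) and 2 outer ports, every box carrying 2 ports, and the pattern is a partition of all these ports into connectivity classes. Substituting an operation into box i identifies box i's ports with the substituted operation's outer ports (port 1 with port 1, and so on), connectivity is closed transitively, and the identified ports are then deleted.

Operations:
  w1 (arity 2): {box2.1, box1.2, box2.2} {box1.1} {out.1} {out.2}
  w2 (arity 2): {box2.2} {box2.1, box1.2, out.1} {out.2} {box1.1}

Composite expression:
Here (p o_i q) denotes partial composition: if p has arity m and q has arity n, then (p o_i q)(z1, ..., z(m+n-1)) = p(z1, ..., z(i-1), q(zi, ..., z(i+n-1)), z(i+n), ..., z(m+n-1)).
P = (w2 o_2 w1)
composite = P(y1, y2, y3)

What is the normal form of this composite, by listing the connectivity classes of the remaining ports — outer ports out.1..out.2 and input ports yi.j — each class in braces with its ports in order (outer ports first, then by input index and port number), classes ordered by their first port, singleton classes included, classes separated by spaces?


After gluing at w2, chains via deleted ports link the y-ports.
w1 over (y2, y3) gives {out.1} {out.2} {y2.1} {y2.2, y3.1, y3.2}, out.j being that stage's outer ports
w2 over (y1, y2, y3) gives {out.1, y1.2} {out.2} {y1.1} {y2.1} {y2.2, y3.1, y3.2}, out.j being that stage's outer ports

{out.1, y1.2} {out.2} {y1.1} {y2.1} {y2.2, y3.1, y3.2}


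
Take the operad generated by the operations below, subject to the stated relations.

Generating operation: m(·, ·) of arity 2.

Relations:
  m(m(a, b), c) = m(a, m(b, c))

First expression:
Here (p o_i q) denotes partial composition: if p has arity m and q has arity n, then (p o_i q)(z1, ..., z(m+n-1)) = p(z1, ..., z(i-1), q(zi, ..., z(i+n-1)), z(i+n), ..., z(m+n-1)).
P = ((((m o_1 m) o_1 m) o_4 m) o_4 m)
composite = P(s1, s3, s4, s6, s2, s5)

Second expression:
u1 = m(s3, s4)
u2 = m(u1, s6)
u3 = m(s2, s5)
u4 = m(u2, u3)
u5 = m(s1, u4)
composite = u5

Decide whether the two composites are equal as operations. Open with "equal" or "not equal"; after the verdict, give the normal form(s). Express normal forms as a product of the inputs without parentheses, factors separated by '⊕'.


equal: each reduces to s1 ⊕ s3 ⊕ s4 ⊕ s6 ⊕ s2 ⊕ s5


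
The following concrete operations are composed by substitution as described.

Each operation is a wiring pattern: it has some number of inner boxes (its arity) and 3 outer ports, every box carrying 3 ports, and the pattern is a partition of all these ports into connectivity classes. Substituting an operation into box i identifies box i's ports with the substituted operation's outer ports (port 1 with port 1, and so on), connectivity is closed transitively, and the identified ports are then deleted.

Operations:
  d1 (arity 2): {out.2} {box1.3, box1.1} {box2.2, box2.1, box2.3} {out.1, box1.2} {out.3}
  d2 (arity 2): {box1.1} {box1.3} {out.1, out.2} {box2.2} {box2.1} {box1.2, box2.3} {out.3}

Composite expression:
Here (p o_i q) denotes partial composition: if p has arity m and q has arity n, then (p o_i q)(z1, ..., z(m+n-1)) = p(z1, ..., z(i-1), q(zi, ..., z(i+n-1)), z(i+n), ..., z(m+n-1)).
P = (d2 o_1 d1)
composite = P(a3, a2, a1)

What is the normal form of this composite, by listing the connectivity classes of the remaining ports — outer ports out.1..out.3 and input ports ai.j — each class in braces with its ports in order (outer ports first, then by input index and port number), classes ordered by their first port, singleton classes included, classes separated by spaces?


Treat the ports identified at d2 as solder joints: merge, then drop.
stage d1: inputs (a3, a2), connectivity {out.1, a3.2} {out.2} {out.3} {a2.1, a2.2, a2.3} {a3.1, a3.3}, out.j its boundary
stage d2: inputs (a3, a2, a1), connectivity {out.1, out.2} {out.3} {a1.1} {a1.2} {a1.3} {a2.1, a2.2, a2.3} {a3.1, a3.3} {a3.2}, out.j its boundary

{out.1, out.2} {out.3} {a1.1} {a1.2} {a1.3} {a2.1, a2.2, a2.3} {a3.1, a3.3} {a3.2}


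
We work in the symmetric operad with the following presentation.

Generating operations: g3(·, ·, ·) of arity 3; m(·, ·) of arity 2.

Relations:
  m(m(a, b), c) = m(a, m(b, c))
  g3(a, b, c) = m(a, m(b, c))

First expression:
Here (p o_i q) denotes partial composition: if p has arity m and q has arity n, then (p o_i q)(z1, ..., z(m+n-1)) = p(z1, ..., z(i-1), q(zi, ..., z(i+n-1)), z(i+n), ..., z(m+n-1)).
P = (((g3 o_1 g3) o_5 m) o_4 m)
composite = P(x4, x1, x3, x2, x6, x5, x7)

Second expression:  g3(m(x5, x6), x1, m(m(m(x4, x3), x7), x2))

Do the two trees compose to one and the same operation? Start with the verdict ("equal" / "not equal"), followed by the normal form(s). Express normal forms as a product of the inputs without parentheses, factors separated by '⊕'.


not equal; first: x4 ⊕ x1 ⊕ x3 ⊕ x2 ⊕ x6 ⊕ x5 ⊕ x7; second: x5 ⊕ x6 ⊕ x1 ⊕ x4 ⊕ x3 ⊕ x7 ⊕ x2

In normal form, the first expression is x4 ⊕ x1 ⊕ x3 ⊕ x2 ⊕ x6 ⊕ x5 ⊕ x7
In normal form, the second expression is x5 ⊕ x6 ⊕ x1 ⊕ x4 ⊕ x3 ⊕ x7 ⊕ x2
They disagree, so not equal.


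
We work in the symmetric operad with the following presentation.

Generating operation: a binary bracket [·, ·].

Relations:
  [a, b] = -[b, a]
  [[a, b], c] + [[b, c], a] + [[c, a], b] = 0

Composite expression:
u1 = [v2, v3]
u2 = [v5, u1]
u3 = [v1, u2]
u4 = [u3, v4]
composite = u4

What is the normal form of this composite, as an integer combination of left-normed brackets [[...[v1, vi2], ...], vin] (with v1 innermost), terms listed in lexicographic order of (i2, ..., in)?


Expand each bracket as ab - ba; the v1-initial words give the coefficients.
Composite bracket: [[v1, [v5, [v2, v3]]], v4]
Expanding via [a, b] = ab - ba: 16 signed words (2^4 = 16).
Keep just the words that open with v1:
  v1v2v3v5v4 (sign -1) contributes -[[[[v1, v2], v3], v5], v4]
  v1v3v2v5v4 (sign +1) contributes +[[[[v1, v3], v2], v5], v4]
  v1v5v2v3v4 (sign +1) contributes +[[[[v1, v5], v2], v3], v4]
  v1v5v3v2v4 (sign -1) contributes -[[[[v1, v5], v3], v2], v4]

-[[[[v1, v2], v3], v5], v4] + [[[[v1, v3], v2], v5], v4] + [[[[v1, v5], v2], v3], v4] - [[[[v1, v5], v3], v2], v4]


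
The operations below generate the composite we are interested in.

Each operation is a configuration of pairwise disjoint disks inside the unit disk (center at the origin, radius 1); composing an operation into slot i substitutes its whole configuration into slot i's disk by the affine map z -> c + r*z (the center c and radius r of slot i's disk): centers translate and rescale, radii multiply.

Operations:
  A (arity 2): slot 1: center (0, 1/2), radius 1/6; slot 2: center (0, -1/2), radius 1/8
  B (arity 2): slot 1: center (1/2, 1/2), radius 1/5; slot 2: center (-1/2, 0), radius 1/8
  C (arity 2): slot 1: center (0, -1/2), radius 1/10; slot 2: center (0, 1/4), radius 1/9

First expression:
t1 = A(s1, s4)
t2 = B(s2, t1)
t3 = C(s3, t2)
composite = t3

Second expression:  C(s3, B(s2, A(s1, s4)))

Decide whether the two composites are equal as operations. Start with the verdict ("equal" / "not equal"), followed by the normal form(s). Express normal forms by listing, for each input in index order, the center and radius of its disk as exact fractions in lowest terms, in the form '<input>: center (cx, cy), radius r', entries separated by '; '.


equal; the common form is s1: center (-1/18, 37/144), radius 1/432; s2: center (1/18, 11/36), radius 1/45; s3: center (0, -1/2), radius 1/10; s4: center (-1/18, 35/144), radius 1/576

Normal form of the first expression: s1: center (-1/18, 37/144), radius 1/432; s2: center (1/18, 11/36), radius 1/45; s3: center (0, -1/2), radius 1/10; s4: center (-1/18, 35/144), radius 1/576
Normal form of the second expression: s1: center (-1/18, 37/144), radius 1/432; s2: center (1/18, 11/36), radius 1/45; s3: center (0, -1/2), radius 1/10; s4: center (-1/18, 35/144), radius 1/576
The normal forms match — equal.


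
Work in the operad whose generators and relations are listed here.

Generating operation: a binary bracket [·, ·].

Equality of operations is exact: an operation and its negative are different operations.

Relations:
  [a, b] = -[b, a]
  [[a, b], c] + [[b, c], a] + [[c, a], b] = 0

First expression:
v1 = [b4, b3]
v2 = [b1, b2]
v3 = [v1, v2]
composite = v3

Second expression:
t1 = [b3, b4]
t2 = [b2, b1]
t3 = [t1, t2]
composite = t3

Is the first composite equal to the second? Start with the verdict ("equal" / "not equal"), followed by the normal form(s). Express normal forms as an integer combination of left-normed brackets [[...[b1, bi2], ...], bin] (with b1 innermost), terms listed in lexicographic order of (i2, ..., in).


The first composite normalizes to [[[b1, b2], b3], b4] - [[[b1, b2], b4], b3]
The second composite normalizes to [[[b1, b2], b3], b4] - [[[b1, b2], b4], b3]
The forms coincide; equal.

equal; both compose to [[[b1, b2], b3], b4] - [[[b1, b2], b4], b3]


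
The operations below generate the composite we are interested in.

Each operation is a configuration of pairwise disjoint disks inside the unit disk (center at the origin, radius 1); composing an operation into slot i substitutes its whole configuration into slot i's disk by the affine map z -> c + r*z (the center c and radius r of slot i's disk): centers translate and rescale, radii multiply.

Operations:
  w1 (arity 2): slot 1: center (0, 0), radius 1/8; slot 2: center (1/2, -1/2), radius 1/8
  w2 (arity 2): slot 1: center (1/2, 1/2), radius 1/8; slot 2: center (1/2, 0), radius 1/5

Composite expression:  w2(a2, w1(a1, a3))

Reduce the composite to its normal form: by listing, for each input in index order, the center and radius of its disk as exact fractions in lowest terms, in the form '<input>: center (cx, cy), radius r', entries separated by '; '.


a1: center (1/2, 0), radius 1/40; a2: center (1/2, 1/2), radius 1/8; a3: center (3/5, -1/10), radius 1/40

Only the slot chain above each a matters under w2; compose those maps.
tracing a2 down its 1-map path: center (1/2, 1/2), radius 1/8
tracing a1 down its 2-map path: center (1/2, 0), radius 1/40
tracing a3 down its 2-map path: center (3/5, -1/10), radius 1/40


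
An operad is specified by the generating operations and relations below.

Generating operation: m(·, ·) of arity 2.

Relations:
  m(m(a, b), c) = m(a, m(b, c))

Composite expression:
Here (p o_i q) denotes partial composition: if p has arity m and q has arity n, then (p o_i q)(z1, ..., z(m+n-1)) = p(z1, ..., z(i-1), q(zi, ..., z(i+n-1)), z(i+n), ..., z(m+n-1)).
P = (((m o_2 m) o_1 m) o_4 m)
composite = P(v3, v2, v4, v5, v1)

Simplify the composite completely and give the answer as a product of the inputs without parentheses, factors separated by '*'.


v3 * v2 * v4 * v5 * v1


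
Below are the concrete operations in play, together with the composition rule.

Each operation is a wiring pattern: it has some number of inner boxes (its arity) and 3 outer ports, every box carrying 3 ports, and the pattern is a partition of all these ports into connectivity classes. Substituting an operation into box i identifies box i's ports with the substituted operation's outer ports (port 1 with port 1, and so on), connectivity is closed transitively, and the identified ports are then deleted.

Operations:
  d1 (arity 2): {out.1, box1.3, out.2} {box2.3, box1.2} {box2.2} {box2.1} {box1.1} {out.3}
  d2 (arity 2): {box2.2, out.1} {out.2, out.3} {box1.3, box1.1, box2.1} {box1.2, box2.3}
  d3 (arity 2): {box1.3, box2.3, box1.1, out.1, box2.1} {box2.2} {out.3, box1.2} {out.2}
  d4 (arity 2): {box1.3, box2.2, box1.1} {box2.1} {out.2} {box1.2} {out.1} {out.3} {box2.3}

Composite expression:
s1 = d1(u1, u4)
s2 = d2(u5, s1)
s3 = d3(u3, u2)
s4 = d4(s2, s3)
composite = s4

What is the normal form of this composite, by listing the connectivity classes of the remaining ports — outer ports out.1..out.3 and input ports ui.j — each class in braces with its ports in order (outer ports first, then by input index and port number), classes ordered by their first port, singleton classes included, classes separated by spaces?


After gluing at d4, chains via deleted ports link the u-ports.
through d1, on inputs (u1, u4): {out.1, out.2, u1.3} {out.3} {u1.1} {u1.2, u4.3} {u4.1} {u4.2} (out.j = stage outer ports)
through d2, on inputs (u5, u1, u4): {out.1, u1.3, u5.1, u5.3} {out.2, out.3} {u1.1} {u1.2, u4.3} {u4.1} {u4.2} {u5.2} (out.j = stage outer ports)
through d3, on inputs (u3, u2): {out.1, u2.1, u2.3, u3.1, u3.3} {out.2} {out.3, u3.2} {u2.2} (out.j = stage outer ports)
through d4, on inputs (u5, u1, u4, u3, u2): {out.1} {out.2} {out.3} {u1.1} {u1.2, u4.3} {u1.3, u5.1, u5.3} {u2.1, u2.3, u3.1, u3.3} {u2.2} {u3.2} {u4.1} {u4.2} {u5.2} (out.j = stage outer ports)

{out.1} {out.2} {out.3} {u1.1} {u1.2, u4.3} {u1.3, u5.1, u5.3} {u2.1, u2.3, u3.1, u3.3} {u2.2} {u3.2} {u4.1} {u4.2} {u5.2}


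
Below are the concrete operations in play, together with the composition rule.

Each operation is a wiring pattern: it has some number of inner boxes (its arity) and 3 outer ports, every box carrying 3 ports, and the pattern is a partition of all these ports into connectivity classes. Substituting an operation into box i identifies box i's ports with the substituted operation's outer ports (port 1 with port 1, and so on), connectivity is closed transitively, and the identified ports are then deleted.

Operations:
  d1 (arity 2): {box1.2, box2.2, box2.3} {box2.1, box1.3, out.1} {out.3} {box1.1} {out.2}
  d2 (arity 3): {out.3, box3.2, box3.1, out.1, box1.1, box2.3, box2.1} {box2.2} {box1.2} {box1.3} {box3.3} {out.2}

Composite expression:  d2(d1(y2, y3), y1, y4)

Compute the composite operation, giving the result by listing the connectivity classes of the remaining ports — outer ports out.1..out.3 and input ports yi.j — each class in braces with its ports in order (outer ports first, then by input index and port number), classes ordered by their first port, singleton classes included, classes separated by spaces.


{out.1, out.3, y1.1, y1.3, y2.3, y3.1, y4.1, y4.2} {out.2} {y1.2} {y2.1} {y2.2, y3.2, y3.3} {y4.3}


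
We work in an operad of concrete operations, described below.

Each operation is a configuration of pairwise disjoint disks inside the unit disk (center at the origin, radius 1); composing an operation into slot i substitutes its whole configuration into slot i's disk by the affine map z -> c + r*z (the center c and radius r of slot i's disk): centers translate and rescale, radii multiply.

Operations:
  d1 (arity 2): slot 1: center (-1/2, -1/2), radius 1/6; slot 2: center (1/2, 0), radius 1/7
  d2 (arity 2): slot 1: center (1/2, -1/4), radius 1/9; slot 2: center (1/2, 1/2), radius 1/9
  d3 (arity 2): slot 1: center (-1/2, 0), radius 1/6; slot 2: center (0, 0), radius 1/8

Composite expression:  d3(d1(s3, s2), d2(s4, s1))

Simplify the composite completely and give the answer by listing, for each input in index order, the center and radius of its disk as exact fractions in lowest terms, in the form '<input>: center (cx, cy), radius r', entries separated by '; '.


s1: center (1/16, 1/16), radius 1/72; s2: center (-5/12, 0), radius 1/42; s3: center (-7/12, -1/12), radius 1/36; s4: center (1/16, -1/32), radius 1/72

Follow each s-input down from d3: c' goes to c + r*c', radius to r*r'.
tracing s3 down its 2-map path: center (-7/12, -1/12), radius 1/36
tracing s2 down its 2-map path: center (-5/12, 0), radius 1/42
tracing s4 down its 2-map path: center (1/16, -1/32), radius 1/72
tracing s1 down its 2-map path: center (1/16, 1/16), radius 1/72


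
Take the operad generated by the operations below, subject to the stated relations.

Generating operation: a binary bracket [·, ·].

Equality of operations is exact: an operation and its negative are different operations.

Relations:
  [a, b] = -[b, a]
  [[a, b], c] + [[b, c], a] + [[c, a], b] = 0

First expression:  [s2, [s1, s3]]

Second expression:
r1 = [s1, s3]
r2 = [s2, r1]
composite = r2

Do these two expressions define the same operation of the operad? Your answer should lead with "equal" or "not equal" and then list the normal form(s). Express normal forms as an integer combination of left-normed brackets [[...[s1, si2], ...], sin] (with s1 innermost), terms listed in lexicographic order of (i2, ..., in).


equal: each reduces to -[[s1, s3], s2]

Reducing the first expression gives -[[s1, s3], s2]
Reducing the second expression gives -[[s1, s3], s2]
The forms coincide; equal.


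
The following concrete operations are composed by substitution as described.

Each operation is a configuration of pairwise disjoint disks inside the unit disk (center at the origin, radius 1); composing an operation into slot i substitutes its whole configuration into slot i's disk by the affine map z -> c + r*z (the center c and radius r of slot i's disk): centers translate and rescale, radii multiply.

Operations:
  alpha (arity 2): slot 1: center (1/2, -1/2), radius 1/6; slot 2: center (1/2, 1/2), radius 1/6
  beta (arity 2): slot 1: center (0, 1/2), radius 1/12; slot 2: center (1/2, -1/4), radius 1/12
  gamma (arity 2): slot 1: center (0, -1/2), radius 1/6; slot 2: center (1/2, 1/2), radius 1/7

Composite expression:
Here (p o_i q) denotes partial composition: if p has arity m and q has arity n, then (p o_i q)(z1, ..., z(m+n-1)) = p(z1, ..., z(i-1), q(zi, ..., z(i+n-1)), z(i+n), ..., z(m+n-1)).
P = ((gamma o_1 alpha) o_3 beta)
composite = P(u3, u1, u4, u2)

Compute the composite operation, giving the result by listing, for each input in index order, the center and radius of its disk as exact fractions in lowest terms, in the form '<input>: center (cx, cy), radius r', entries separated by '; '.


u1: center (1/12, -5/12), radius 1/36; u2: center (4/7, 13/28), radius 1/84; u3: center (1/12, -7/12), radius 1/36; u4: center (1/2, 4/7), radius 1/84

Nesting under gamma composes maps z -> c + r*z down each u-path.
tracing u3 down its 2-map path: center (1/12, -7/12), radius 1/36
tracing u1 down its 2-map path: center (1/12, -5/12), radius 1/36
tracing u4 down its 2-map path: center (1/2, 4/7), radius 1/84
tracing u2 down its 2-map path: center (4/7, 13/28), radius 1/84


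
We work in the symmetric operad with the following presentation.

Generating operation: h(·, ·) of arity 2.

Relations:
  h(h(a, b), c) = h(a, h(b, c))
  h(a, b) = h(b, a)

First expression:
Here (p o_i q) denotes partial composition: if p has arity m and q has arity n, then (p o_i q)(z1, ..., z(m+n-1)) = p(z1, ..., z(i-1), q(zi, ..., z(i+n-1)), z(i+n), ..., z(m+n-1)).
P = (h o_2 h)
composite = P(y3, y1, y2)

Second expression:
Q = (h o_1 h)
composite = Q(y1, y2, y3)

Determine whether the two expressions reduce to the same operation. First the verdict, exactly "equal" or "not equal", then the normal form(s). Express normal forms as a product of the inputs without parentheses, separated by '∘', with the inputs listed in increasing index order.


equal; the common form is y1 ∘ y2 ∘ y3

Reducing the first expression gives y1 ∘ y2 ∘ y3
Reducing the second expression gives y1 ∘ y2 ∘ y3
Both agree, so they are equal.


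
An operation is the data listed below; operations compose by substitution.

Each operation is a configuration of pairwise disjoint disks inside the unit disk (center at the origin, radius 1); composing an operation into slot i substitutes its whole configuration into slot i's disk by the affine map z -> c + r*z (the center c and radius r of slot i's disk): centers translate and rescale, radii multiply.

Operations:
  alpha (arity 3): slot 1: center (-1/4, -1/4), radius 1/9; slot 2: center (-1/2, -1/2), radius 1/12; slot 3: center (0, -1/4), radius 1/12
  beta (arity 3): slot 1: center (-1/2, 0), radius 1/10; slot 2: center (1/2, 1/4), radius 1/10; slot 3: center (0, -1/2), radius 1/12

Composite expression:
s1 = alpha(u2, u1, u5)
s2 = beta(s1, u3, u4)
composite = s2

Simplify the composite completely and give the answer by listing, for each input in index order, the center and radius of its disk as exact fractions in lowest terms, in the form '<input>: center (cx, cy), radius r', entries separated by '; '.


u1: center (-11/20, -1/20), radius 1/120; u2: center (-21/40, -1/40), radius 1/90; u3: center (1/2, 1/4), radius 1/10; u4: center (0, -1/2), radius 1/12; u5: center (-1/2, -1/40), radius 1/120


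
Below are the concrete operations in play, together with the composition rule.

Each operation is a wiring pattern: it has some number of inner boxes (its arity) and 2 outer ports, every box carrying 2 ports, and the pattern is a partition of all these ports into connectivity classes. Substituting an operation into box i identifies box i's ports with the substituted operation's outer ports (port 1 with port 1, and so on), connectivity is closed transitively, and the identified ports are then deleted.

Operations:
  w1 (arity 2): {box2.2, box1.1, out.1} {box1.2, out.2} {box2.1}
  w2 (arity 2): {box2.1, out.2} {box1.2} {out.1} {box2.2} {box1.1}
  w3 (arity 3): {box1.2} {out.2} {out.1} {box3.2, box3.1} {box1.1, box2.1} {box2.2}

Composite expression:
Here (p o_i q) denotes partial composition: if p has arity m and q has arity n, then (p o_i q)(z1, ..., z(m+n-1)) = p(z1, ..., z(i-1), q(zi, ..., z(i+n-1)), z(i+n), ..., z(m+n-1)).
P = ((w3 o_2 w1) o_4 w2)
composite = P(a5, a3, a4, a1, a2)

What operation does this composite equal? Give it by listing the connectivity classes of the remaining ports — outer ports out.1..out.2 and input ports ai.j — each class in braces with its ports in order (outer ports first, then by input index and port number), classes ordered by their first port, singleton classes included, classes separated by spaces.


{out.1} {out.2} {a1.1} {a1.2} {a2.1} {a2.2} {a3.1, a4.2, a5.1} {a3.2} {a4.1} {a5.2}

Connectivity passes through glued w3-boundaries; trace each wire chain.
stage w1: inputs (a3, a4), connectivity {out.1, a3.1, a4.2} {out.2, a3.2} {a4.1}, out.j its boundary
stage w2: inputs (a1, a2), connectivity {out.1} {out.2, a2.1} {a1.1} {a1.2} {a2.2}, out.j its boundary
stage w3: inputs (a5, a3, a4, a1, a2), connectivity {out.1} {out.2} {a1.1} {a1.2} {a2.1} {a2.2} {a3.1, a4.2, a5.1} {a3.2} {a4.1} {a5.2}, out.j its boundary


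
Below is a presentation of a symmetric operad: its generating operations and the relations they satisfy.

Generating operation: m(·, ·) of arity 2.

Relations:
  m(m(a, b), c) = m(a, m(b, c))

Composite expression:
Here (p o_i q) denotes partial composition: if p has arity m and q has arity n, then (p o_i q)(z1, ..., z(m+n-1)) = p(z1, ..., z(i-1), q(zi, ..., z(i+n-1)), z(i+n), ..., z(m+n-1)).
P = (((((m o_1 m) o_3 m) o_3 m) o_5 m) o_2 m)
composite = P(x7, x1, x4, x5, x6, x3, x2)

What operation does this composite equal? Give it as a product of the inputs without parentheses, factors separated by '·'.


x7 · x1 · x4 · x5 · x6 · x3 · x2

The m-tree's shape is irrelevant; the x-reading-order decides.
m(x1, x4) reduces to x1 · x4
m(x7, m(x1, x4)) reduces to x7 · x1 · x4
m(x5, x6) reduces to x5 · x6
m(x3, x2) reduces to x3 · x2
m(m(x5, x6), m(x3, x2)) reduces to x5 · x6 · x3 · x2
m(m(x7, m(x1, x4)), m(m(x5, x6), m(x3, x2))) reduces to x7 · x1 · x4 · x5 · x6 · x3 · x2
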